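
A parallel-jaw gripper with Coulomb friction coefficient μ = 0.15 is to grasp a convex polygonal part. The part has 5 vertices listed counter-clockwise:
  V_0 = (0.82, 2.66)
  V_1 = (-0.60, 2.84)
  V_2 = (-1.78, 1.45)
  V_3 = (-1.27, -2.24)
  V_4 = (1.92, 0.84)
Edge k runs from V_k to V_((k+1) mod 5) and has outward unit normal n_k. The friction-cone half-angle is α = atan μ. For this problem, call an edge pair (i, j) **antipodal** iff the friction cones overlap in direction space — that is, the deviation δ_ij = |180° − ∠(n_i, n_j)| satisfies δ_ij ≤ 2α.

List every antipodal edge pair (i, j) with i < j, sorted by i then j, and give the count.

count = 1; pairs: (1,3)

α = atan 0.15 = 8.53°;  2α = 17.06°
n_0 = (+0.1258, +0.9921)
n_1 = (-0.7623, +0.6472)
n_2 = (-0.9906, -0.1369)
n_3 = (+0.6946, -0.7194)
n_4 = (+0.8558, +0.5173)
  (0,1): δ = 123.10°  ·
  (0,2): δ = 74.91°  ·
  (0,3): δ = 51.22°  ·
  (0,4): δ = 128.37°  ·
  (1,2): δ = 131.80°  ·
  (1,3): δ = 5.68°  ✓
  (1,4): δ = 71.48°  ·
  (2,3): δ = 53.87°  ·
  (2,4): δ = 23.28°  ·
  (3,4): δ = 102.85°  ·
antipodal pairs: 1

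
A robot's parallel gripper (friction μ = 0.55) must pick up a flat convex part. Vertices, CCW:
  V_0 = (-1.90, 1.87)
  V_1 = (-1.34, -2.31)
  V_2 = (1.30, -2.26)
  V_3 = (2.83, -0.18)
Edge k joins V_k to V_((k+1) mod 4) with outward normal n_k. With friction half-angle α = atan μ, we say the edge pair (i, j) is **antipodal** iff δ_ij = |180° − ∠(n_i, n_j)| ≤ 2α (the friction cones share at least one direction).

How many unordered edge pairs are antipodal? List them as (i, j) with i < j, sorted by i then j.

α = atan 0.55 = 28.81°;  2α = 57.62°
n_0 = (-0.9911, -0.1328)
n_1 = (+0.0189, -0.9998)
n_2 = (+0.8055, -0.5925)
n_3 = (+0.3977, +0.9175)
  (0,1): δ = 96.55°  ·
  (0,2): δ = 43.97°  ✓
  (0,3): δ = 58.94°  ·
  (1,2): δ = 127.42°  ·
  (1,3): δ = 24.52°  ✓
  (2,3): δ = 77.09°  ·
antipodal pairs: 2

count = 2; pairs: (0,2), (1,3)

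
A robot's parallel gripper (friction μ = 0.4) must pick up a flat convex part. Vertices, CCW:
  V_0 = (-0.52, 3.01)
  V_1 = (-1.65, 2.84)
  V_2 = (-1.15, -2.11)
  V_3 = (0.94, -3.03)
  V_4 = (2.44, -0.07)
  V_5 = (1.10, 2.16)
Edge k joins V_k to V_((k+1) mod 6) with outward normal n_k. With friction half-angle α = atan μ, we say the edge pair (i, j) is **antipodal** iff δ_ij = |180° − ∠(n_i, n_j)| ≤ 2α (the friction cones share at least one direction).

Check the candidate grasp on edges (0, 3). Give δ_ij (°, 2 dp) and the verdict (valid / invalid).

δ = 54.57°, invalid

α = atan 0.4 = 21.80°;  2α = 43.60°
edge 0: e_0 = (-1.13, -0.17);  n_0 = (-0.1488, +0.9889)
edge 3: e_3 = (+1.50, +2.96);  n_3 = (+0.8920, -0.4520)
∠(n_0, n_3) = 125.43°
δ = |180° − 125.43°| = 54.57°
54.57° > 2α = 43.60°  →  invalid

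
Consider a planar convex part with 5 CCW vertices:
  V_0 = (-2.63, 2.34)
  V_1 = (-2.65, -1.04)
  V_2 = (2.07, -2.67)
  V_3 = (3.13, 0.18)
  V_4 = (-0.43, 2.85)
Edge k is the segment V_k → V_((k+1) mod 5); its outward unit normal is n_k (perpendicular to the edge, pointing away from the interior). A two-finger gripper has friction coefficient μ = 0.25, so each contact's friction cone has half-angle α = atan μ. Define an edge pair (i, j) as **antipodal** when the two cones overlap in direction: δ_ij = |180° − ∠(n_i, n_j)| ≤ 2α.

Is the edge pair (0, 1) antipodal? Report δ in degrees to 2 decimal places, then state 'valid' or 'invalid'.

α = atan 0.25 = 14.04°;  2α = 28.07°
edge 0: e_0 = (-0.02, -3.38);  n_0 = (-1.0000, +0.0059)
edge 1: e_1 = (+4.72, -1.63);  n_1 = (-0.3264, -0.9452)
∠(n_0, n_1) = 71.29°
δ = |180° − 71.29°| = 108.71°
108.71° > 2α = 28.07°  →  invalid

δ = 108.71°, invalid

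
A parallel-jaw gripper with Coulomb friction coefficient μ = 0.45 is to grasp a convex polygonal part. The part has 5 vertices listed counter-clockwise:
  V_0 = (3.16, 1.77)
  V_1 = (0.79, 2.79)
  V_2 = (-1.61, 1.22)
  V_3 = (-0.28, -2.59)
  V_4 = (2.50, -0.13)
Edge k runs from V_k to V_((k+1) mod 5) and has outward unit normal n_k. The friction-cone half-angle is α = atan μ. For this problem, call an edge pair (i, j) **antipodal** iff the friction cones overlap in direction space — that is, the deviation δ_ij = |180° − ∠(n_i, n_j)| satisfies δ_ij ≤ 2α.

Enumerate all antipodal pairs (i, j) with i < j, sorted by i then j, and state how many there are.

α = atan 0.45 = 24.23°;  2α = 48.46°
n_0 = (+0.3953, +0.9185)
n_1 = (-0.5474, +0.8368)
n_2 = (-0.9441, -0.3296)
n_3 = (+0.6627, -0.7489)
n_4 = (+0.9446, -0.3281)
  (0,1): δ = 123.52°  ·
  (0,2): δ = 47.47°  ✓
  (0,3): δ = 64.79°  ·
  (0,4): δ = 94.13°  ·
  (1,2): δ = 103.95°  ·
  (1,3): δ = 8.31°  ✓
  (1,4): δ = 37.65°  ✓
  (2,3): δ = 67.74°  ·
  (2,4): δ = 38.40°  ✓
  (3,4): δ = 150.66°  ·
antipodal pairs: 4

count = 4; pairs: (0,2), (1,3), (1,4), (2,4)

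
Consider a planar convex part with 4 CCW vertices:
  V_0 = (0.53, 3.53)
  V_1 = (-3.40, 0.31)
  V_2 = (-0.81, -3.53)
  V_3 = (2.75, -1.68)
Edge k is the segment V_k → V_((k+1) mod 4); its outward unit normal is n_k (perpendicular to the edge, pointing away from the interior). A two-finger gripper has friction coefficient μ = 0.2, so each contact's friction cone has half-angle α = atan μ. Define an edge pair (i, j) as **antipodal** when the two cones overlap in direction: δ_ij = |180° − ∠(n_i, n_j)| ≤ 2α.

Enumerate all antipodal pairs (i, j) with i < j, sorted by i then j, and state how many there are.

count = 2; pairs: (0,2), (1,3)

α = atan 0.2 = 11.31°;  2α = 22.62°
n_0 = (-0.6338, +0.7735)
n_1 = (-0.8290, -0.5592)
n_2 = (+0.4611, -0.8873)
n_3 = (+0.9200, +0.3920)
  (0,1): δ = 95.33°  ·
  (0,2): δ = 11.87°  ✓
  (0,3): δ = 73.75°  ·
  (1,2): δ = 96.54°  ·
  (1,3): δ = 10.92°  ✓
  (2,3): δ = 94.38°  ·
antipodal pairs: 2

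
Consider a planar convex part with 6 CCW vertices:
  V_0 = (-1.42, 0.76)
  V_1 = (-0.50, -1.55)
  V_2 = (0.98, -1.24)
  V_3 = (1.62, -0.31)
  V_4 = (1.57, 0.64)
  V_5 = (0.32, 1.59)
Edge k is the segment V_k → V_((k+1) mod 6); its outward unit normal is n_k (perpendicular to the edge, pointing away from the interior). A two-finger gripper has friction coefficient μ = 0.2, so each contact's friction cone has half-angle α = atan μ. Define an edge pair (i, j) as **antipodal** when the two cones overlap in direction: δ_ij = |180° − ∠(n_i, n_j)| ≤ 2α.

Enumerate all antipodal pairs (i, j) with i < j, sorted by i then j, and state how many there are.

count = 2; pairs: (0,3), (1,5)

α = atan 0.2 = 11.31°;  2α = 22.62°
n_0 = (-0.9290, -0.3700)
n_1 = (+0.2050, -0.9788)
n_2 = (+0.8238, -0.5669)
n_3 = (+0.9986, +0.0526)
n_4 = (+0.6051, +0.7962)
n_5 = (-0.4305, +0.9026)
  (0,1): δ = 99.89°  ·
  (0,2): δ = 56.25°  ·
  (0,3): δ = 18.70°  ✓
  (0,4): δ = 31.05°  ·
  (0,5): δ = 93.79°  ·
  (1,2): δ = 136.36°  ·
  (1,3): δ = 98.82°  ·
  (1,4): δ = 49.06°  ·
  (1,5): δ = 13.67°  ✓
  (2,3): δ = 142.45°  ·
  (2,4): δ = 92.70°  ·
  (2,5): δ = 29.96°  ·
  (3,4): δ = 130.25°  ·
  (3,5): δ = 67.51°  ·
  (4,5): δ = 117.26°  ·
antipodal pairs: 2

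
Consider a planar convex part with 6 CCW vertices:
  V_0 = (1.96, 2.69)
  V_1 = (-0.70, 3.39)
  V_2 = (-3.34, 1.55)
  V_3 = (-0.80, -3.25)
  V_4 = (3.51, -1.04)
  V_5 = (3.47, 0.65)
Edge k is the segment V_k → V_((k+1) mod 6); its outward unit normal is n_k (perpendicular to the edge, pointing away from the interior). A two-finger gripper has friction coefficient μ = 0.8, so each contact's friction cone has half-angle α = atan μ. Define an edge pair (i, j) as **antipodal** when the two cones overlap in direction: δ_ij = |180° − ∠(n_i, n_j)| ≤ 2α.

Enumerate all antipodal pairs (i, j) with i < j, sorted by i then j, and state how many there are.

α = atan 0.8 = 38.66°;  2α = 77.32°
n_0 = (+0.2545, +0.9671)
n_1 = (-0.5718, +0.8204)
n_2 = (-0.8839, -0.4677)
n_3 = (+0.4563, -0.8898)
n_4 = (+0.9997, +0.0237)
n_5 = (+0.8038, +0.5949)
  (0,1): δ = 130.38°  ·
  (0,2): δ = 47.37°  ✓
  (0,3): δ = 41.89°  ✓
  (0,4): δ = 106.10°  ·
  (0,5): δ = 141.25°  ·
  (1,2): δ = 96.99°  ·
  (1,3): δ = 7.73°  ✓
  (1,4): δ = 56.48°  ✓
  (1,5): δ = 91.63°  ·
  (2,3): δ = 90.74°  ·
  (2,4): δ = 26.53°  ✓
  (2,5): δ = 8.62°  ✓
  (3,4): δ = 115.79°  ·
  (3,5): δ = 80.64°  ·
  (4,5): δ = 144.85°  ·
antipodal pairs: 6

count = 6; pairs: (0,2), (0,3), (1,3), (1,4), (2,4), (2,5)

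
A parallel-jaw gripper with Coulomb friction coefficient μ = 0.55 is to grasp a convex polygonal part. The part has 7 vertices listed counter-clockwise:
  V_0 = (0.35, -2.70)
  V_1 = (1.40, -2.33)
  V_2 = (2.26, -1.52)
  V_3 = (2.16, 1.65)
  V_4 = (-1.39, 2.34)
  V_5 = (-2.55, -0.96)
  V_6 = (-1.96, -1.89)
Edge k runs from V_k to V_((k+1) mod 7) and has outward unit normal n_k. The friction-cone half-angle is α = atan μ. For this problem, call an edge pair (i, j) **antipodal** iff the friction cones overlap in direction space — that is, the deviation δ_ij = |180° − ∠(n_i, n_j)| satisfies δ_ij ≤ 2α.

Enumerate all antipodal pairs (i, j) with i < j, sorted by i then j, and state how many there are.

count = 8; pairs: (0,3), (0,4), (1,3), (1,4), (2,4), (2,5), (3,5), (3,6)

α = atan 0.55 = 28.81°;  2α = 57.62°
n_0 = (+0.3324, -0.9432)
n_1 = (+0.6856, -0.7280)
n_2 = (+0.9995, +0.0315)
n_3 = (+0.1908, +0.9816)
n_4 = (-0.9434, +0.3316)
n_5 = (-0.8444, -0.5357)
n_6 = (-0.3309, -0.9437)
  (0,1): δ = 156.13°  ·
  (0,2): δ = 107.60°  ·
  (0,3): δ = 30.41°  ✓
  (0,4): δ = 51.22°  ✓
  (0,5): δ = 102.98°  ·
  (0,6): δ = 141.27°  ·
  (1,2): δ = 131.48°  ·
  (1,3): δ = 54.28°  ✓
  (1,4): δ = 27.35°  ✓
  (1,5): δ = 79.11°  ·
  (1,6): δ = 117.39°  ·
  (2,3): δ = 102.81°  ·
  (2,4): δ = 21.17°  ✓
  (2,5): δ = 30.58°  ✓
  (2,6): δ = 68.87°  ·
  (3,4): δ = 98.37°  ·
  (3,5): δ = 46.61°  ✓
  (3,6): δ = 8.32°  ✓
  (4,5): δ = 128.24°  ·
  (4,6): δ = 89.96°  ·
  (5,6): δ = 141.71°  ·
antipodal pairs: 8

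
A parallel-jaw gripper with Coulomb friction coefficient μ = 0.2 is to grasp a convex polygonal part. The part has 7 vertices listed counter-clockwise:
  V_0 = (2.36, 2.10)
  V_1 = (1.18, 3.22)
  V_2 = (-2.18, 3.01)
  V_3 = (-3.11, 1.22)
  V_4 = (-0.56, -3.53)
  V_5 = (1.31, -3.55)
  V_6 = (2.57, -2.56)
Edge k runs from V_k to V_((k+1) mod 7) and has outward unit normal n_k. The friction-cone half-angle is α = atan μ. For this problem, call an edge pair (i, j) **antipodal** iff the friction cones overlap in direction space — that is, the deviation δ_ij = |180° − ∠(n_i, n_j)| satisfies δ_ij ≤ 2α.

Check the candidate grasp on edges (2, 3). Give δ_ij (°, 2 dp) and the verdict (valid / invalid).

δ = 124.32°, invalid

α = atan 0.2 = 11.31°;  2α = 22.62°
edge 2: e_2 = (-0.93, -1.79);  n_2 = (-0.8874, +0.4610)
edge 3: e_3 = (+2.55, -4.75);  n_3 = (-0.8811, -0.4730)
∠(n_2, n_3) = 55.68°
δ = |180° − 55.68°| = 124.32°
124.32° > 2α = 22.62°  →  invalid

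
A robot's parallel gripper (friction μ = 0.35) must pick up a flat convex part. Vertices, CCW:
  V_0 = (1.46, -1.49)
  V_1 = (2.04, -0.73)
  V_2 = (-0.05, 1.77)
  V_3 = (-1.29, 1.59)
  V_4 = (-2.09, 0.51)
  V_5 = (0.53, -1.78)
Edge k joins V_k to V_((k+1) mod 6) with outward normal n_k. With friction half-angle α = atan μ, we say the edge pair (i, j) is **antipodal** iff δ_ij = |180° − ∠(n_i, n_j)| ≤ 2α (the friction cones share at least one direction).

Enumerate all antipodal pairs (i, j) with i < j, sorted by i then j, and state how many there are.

count = 4; pairs: (0,3), (1,4), (2,5), (3,5)

α = atan 0.35 = 19.29°;  2α = 38.58°
n_0 = (+0.7950, -0.6067)
n_1 = (+0.7672, +0.6414)
n_2 = (-0.1437, +0.9896)
n_3 = (-0.8036, +0.5952)
n_4 = (-0.6581, -0.7529)
n_5 = (+0.2977, -0.9547)
  (0,1): δ = 102.76°  ·
  (0,2): δ = 44.39°  ·
  (0,3): δ = 0.82°  ✓
  (0,4): δ = 86.19°  ·
  (0,5): δ = 144.67°  ·
  (1,2): δ = 121.64°  ·
  (1,3): δ = 76.42°  ·
  (1,4): δ = 8.95°  ✓
  (1,5): δ = 67.42°  ·
  (2,3): δ = 134.79°  ·
  (2,4): δ = 49.41°  ·
  (2,5): δ = 9.06°  ✓
  (3,4): δ = 94.63°  ·
  (3,5): δ = 36.15°  ✓
  (4,5): δ = 121.53°  ·
antipodal pairs: 4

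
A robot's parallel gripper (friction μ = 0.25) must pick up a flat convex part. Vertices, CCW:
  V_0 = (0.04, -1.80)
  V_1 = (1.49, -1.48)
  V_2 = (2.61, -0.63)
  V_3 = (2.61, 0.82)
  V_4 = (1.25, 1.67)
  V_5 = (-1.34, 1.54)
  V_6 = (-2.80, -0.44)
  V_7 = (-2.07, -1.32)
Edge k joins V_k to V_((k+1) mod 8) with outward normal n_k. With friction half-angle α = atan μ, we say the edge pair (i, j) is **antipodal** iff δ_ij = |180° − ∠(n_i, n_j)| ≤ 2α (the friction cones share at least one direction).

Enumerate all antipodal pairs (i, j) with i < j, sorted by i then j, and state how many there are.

count = 5; pairs: (0,4), (1,5), (3,6), (3,7), (4,7)

α = atan 0.25 = 14.04°;  2α = 28.07°
n_0 = (+0.2155, -0.9765)
n_1 = (+0.6045, -0.7966)
n_2 = (+1.0000, -0.0000)
n_3 = (+0.5300, +0.8480)
n_4 = (-0.0501, +0.9987)
n_5 = (-0.8049, +0.5935)
n_6 = (-0.7697, -0.6385)
n_7 = (-0.2218, -0.9751)
  (0,1): δ = 155.25°  ·
  (0,2): δ = 102.45°  ·
  (0,3): δ = 44.45°  ·
  (0,4): δ = 9.57°  ✓
  (0,5): δ = 41.15°  ·
  (0,6): δ = 117.23°  ·
  (0,7): δ = 154.74°  ·
  (1,2): δ = 127.20°  ·
  (1,3): δ = 69.20°  ·
  (1,4): δ = 34.32°  ·
  (1,5): δ = 16.40°  ✓
  (1,6): δ = 92.48°  ·
  (1,7): δ = 129.99°  ·
  (2,3): δ = 122.01°  ·
  (2,4): δ = 87.13°  ·
  (2,5): δ = 36.40°  ·
  (2,6): δ = 39.68°  ·
  (2,7): δ = 77.18°  ·
  (3,4): δ = 145.12°  ·
  (3,5): δ = 94.40°  ·
  (3,6): δ = 18.32°  ✓
  (3,7): δ = 19.19°  ✓
  (4,5): δ = 129.28°  ·
  (4,6): δ = 53.20°  ·
  (4,7): δ = 15.69°  ✓
  (5,6): δ = 103.92°  ·
  (5,7): δ = 66.41°  ·
  (6,7): δ = 142.49°  ·
antipodal pairs: 5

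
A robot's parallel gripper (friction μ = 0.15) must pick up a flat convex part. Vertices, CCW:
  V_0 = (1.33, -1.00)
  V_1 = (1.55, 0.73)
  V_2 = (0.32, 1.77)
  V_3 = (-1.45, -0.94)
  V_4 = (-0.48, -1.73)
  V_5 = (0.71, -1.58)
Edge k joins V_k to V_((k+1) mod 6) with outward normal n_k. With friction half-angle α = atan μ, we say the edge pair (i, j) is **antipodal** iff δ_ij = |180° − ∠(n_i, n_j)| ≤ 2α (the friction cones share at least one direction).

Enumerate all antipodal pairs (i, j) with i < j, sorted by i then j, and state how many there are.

count = 2; pairs: (1,3), (2,5)

α = atan 0.15 = 8.53°;  2α = 17.06°
n_0 = (+0.9920, -0.1262)
n_1 = (+0.6457, +0.7636)
n_2 = (-0.8372, +0.5468)
n_3 = (-0.6315, -0.7754)
n_4 = (+0.1251, -0.9921)
n_5 = (+0.6832, -0.7303)
  (0,1): δ = 122.97°  ·
  (0,2): δ = 25.90°  ·
  (0,3): δ = 58.09°  ·
  (0,4): δ = 104.43°  ·
  (0,5): δ = 140.34°  ·
  (1,2): δ = 82.93°  ·
  (1,3): δ = 1.05°  ✓
  (1,4): δ = 47.40°  ·
  (1,5): δ = 83.31°  ·
  (2,3): δ = 96.01°  ·
  (2,4): δ = 49.67°  ·
  (2,5): δ = 13.76°  ✓
  (3,4): δ = 133.66°  ·
  (3,5): δ = 97.75°  ·
  (4,5): δ = 144.09°  ·
antipodal pairs: 2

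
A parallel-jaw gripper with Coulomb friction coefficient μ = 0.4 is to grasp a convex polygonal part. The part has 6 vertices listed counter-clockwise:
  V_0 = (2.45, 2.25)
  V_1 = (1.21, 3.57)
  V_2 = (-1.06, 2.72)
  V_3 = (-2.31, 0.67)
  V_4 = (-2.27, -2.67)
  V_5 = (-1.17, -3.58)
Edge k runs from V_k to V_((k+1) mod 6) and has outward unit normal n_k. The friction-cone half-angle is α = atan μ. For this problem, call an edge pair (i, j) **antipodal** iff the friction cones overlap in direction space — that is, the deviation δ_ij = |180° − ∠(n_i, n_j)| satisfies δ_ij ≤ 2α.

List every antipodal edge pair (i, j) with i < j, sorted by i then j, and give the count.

count = 5; pairs: (0,3), (0,4), (1,5), (2,5), (3,5)

α = atan 0.4 = 21.80°;  2α = 43.60°
n_0 = (+0.7288, +0.6847)
n_1 = (-0.3507, +0.9365)
n_2 = (-0.8538, +0.5206)
n_3 = (-0.9999, -0.0120)
n_4 = (-0.6374, -0.7705)
n_5 = (+0.8496, -0.5275)
  (0,1): δ = 112.68°  ·
  (0,2): δ = 74.58°  ·
  (0,3): δ = 42.52°  ✓
  (0,4): δ = 7.19°  ✓
  (0,5): δ = 104.95°  ·
  (1,2): δ = 141.90°  ·
  (1,3): δ = 109.84°  ·
  (1,4): δ = 60.13°  ·
  (1,5): δ = 37.63°  ✓
  (2,3): δ = 147.94°  ·
  (2,4): δ = 98.23°  ·
  (2,5): δ = 0.46°  ✓
  (3,4): δ = 130.29°  ·
  (3,5): δ = 32.52°  ✓
  (4,5): δ = 82.24°  ·
antipodal pairs: 5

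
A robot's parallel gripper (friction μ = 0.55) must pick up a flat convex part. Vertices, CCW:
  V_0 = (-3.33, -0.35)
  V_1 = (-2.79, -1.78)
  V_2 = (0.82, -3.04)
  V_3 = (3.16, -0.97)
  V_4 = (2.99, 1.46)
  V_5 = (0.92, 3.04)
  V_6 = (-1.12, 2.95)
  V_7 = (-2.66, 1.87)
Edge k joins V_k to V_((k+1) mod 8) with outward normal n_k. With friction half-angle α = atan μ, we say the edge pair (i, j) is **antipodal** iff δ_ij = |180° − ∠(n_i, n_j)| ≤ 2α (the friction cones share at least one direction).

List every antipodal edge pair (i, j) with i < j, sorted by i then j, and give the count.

count = 9; pairs: (0,3), (0,4), (1,4), (1,5), (1,6), (2,5), (2,6), (2,7), (3,7)

α = atan 0.55 = 28.81°;  2α = 57.62°
n_0 = (-0.9355, -0.3533)
n_1 = (-0.3295, -0.9441)
n_2 = (+0.6626, -0.7490)
n_3 = (+0.9976, +0.0698)
n_4 = (+0.6067, +0.7949)
n_5 = (-0.0441, +0.9990)
n_6 = (-0.5742, +0.8187)
n_7 = (-0.9574, +0.2889)
  (0,1): δ = 129.93°  ·
  (0,2): δ = 69.19°  ·
  (0,3): δ = 16.69°  ✓
  (0,4): δ = 31.96°  ✓
  (0,5): δ = 71.84°  ·
  (0,6): δ = 104.35°  ·
  (0,7): δ = 142.52°  ·
  (1,2): δ = 119.26°  ·
  (1,3): δ = 66.76°  ·
  (1,4): δ = 18.11°  ✓
  (1,5): δ = 21.77°  ✓
  (1,6): δ = 54.28°  ✓
  (1,7): δ = 92.45°  ·
  (2,3): δ = 127.49°  ·
  (2,4): δ = 78.85°  ·
  (2,5): δ = 38.97°  ✓
  (2,6): δ = 6.45°  ✓
  (2,7): δ = 31.71°  ✓
  (3,4): δ = 131.36°  ·
  (3,5): δ = 91.48°  ·
  (3,6): δ = 58.96°  ·
  (3,7): δ = 20.80°  ✓
  (4,5): δ = 140.12°  ·
  (4,6): δ = 107.60°  ·
  (4,7): δ = 69.44°  ·
  (5,6): δ = 147.48°  ·
  (5,7): δ = 109.32°  ·
  (6,7): δ = 141.84°  ·
antipodal pairs: 9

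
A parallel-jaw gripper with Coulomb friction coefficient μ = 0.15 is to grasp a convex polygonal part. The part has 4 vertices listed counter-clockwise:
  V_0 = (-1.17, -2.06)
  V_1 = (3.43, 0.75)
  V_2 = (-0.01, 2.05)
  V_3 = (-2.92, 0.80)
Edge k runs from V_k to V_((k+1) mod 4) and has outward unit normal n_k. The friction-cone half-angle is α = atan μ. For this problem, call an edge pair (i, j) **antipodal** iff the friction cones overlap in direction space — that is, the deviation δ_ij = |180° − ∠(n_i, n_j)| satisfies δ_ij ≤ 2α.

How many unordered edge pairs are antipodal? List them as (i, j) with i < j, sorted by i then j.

α = atan 0.15 = 8.53°;  2α = 17.06°
n_0 = (+0.5213, -0.8534)
n_1 = (+0.3535, +0.9354)
n_2 = (-0.3947, +0.9188)
n_3 = (-0.8530, -0.5219)
  (0,1): δ = 52.12°  ·
  (0,2): δ = 8.17°  ✓
  (0,3): δ = 90.04°  ·
  (1,2): δ = 136.05°  ·
  (1,3): δ = 37.84°  ·
  (2,3): δ = 81.78°  ·
antipodal pairs: 1

count = 1; pairs: (0,2)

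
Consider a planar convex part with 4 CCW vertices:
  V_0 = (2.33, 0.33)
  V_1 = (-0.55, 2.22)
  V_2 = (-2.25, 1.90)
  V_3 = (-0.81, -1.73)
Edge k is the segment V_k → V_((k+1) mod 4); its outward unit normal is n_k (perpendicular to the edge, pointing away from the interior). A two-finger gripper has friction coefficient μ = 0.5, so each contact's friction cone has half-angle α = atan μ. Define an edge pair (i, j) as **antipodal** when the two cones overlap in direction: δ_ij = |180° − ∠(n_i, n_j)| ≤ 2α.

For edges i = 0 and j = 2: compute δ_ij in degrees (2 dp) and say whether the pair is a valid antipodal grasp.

α = atan 0.5 = 26.57°;  2α = 53.13°
edge 0: e_0 = (-2.88, +1.89);  n_0 = (+0.5487, +0.8360)
edge 2: e_2 = (+1.44, -3.63);  n_2 = (-0.9295, -0.3687)
∠(n_0, n_2) = 144.91°
δ = |180° − 144.91°| = 35.09°
35.09° ≤ 2α = 53.13°  →  valid

δ = 35.09°, valid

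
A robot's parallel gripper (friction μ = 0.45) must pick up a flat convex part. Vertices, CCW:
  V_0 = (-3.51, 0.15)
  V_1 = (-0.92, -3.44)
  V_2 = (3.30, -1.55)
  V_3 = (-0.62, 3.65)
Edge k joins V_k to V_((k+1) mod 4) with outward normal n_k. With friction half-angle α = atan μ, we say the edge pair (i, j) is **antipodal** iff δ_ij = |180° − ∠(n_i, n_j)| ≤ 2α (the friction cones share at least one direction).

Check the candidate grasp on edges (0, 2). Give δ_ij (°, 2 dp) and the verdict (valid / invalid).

δ = 1.20°, valid

α = atan 0.45 = 24.23°;  2α = 48.46°
edge 0: e_0 = (+2.59, -3.59);  n_0 = (-0.8110, -0.5851)
edge 2: e_2 = (-3.92, +5.20);  n_2 = (+0.7985, +0.6020)
∠(n_0, n_2) = 178.80°
δ = |180° − 178.80°| = 1.20°
1.20° ≤ 2α = 48.46°  →  valid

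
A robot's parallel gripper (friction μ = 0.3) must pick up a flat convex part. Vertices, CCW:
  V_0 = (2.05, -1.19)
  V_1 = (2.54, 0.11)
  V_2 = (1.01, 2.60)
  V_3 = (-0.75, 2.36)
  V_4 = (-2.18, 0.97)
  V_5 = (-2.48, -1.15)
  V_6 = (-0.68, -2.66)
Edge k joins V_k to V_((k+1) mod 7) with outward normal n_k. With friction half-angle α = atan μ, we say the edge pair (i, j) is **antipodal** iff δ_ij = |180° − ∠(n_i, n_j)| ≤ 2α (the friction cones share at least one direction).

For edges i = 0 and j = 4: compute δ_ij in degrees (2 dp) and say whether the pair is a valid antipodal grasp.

α = atan 0.3 = 16.70°;  2α = 33.40°
edge 0: e_0 = (+0.49, +1.30);  n_0 = (+0.9357, -0.3527)
edge 4: e_4 = (-0.30, -2.12);  n_4 = (-0.9901, +0.1401)
∠(n_0, n_4) = 167.40°
δ = |180° − 167.40°| = 12.60°
12.60° ≤ 2α = 33.40°  →  valid

δ = 12.60°, valid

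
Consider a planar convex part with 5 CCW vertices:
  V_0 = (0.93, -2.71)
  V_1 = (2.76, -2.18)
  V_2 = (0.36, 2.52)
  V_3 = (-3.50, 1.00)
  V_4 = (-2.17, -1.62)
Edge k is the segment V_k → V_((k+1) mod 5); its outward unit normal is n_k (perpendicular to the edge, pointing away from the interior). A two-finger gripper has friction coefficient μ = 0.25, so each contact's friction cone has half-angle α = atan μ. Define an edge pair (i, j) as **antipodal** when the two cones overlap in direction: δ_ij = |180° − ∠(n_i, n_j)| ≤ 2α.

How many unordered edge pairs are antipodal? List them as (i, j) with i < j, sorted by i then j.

α = atan 0.25 = 14.04°;  2α = 28.07°
n_0 = (+0.2782, -0.9605)
n_1 = (+0.8906, +0.4548)
n_2 = (-0.3664, +0.9305)
n_3 = (-0.8917, -0.4527)
n_4 = (-0.3317, -0.9434)
  (0,1): δ = 79.10°  ·
  (0,2): δ = 5.34°  ✓
  (0,3): δ = 100.76°  ·
  (0,4): δ = 144.48°  ·
  (1,2): δ = 95.56°  ·
  (1,3): δ = 0.14°  ✓
  (1,4): δ = 43.58°  ·
  (2,3): δ = 84.58°  ·
  (2,4): δ = 40.87°  ·
  (3,4): δ = 136.29°  ·
antipodal pairs: 2

count = 2; pairs: (0,2), (1,3)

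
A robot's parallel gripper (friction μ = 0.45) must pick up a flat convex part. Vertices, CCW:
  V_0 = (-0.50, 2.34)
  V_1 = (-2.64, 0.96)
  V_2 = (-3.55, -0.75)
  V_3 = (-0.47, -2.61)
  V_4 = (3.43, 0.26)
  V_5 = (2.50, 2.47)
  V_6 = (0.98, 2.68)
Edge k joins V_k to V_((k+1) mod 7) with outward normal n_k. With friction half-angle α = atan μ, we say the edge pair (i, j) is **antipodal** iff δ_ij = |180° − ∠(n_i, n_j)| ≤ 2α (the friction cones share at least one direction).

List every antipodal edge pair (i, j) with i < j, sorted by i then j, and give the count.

α = atan 0.45 = 24.23°;  2α = 48.46°
n_0 = (-0.5419, +0.8404)
n_1 = (-0.8828, +0.4698)
n_2 = (-0.5169, -0.8560)
n_3 = (+0.5927, -0.8054)
n_4 = (+0.9217, +0.3879)
n_5 = (+0.1369, +0.9906)
n_6 = (-0.2239, +0.9746)
  (0,1): δ = 150.84°  ·
  (0,2): δ = 63.94°  ·
  (0,3): δ = 3.53°  ✓
  (0,4): δ = 80.01°  ·
  (0,5): δ = 139.32°  ·
  (0,6): δ = 160.12°  ·
  (1,2): δ = 93.11°  ·
  (1,3): δ = 25.63°  ✓
  (1,4): δ = 50.84°  ·
  (1,5): δ = 110.15°  ·
  (1,6): δ = 130.96°  ·
  (2,3): δ = 112.52°  ·
  (2,4): δ = 36.05°  ✓
  (2,5): δ = 23.26°  ✓
  (2,6): δ = 44.07°  ✓
  (3,4): δ = 103.53°  ·
  (3,5): δ = 44.22°  ✓
  (3,6): δ = 23.41°  ✓
  (4,5): δ = 120.69°  ·
  (4,6): δ = 99.88°  ·
  (5,6): δ = 159.20°  ·
antipodal pairs: 7

count = 7; pairs: (0,3), (1,3), (2,4), (2,5), (2,6), (3,5), (3,6)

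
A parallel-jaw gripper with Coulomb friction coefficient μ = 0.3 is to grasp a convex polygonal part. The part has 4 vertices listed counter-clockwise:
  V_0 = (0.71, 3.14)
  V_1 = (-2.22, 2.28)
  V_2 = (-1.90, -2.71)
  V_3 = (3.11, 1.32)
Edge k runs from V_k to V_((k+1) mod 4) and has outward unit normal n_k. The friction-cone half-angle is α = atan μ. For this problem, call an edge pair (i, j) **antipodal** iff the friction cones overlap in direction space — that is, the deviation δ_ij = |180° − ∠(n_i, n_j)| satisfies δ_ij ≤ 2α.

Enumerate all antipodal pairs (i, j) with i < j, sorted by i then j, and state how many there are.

count = 1; pairs: (0,2)

α = atan 0.3 = 16.70°;  2α = 33.40°
n_0 = (-0.2816, +0.9595)
n_1 = (-0.9980, -0.0640)
n_2 = (+0.6268, -0.7792)
n_3 = (+0.6042, +0.7968)
  (0,1): δ = 102.69°  ·
  (0,2): δ = 22.46°  ✓
  (0,3): δ = 126.47°  ·
  (1,2): δ = 54.86°  ·
  (1,3): δ = 49.16°  ·
  (2,3): δ = 75.99°  ·
antipodal pairs: 1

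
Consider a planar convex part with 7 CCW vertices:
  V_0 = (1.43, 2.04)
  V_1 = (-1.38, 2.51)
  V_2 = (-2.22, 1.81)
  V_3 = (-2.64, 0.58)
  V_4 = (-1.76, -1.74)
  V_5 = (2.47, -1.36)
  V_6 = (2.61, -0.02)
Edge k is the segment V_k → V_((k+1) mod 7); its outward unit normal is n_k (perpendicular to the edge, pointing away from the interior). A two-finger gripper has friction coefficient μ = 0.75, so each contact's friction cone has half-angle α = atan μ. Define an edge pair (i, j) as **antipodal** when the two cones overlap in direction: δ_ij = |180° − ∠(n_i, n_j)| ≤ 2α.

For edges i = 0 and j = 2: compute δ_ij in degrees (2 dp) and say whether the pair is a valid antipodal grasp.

α = atan 0.75 = 36.87°;  2α = 73.74°
edge 0: e_0 = (-2.81, +0.47);  n_0 = (+0.1650, +0.9863)
edge 2: e_2 = (-0.42, -1.23);  n_2 = (-0.9463, +0.3231)
∠(n_0, n_2) = 80.64°
δ = |180° − 80.64°| = 99.36°
99.36° > 2α = 73.74°  →  invalid

δ = 99.36°, invalid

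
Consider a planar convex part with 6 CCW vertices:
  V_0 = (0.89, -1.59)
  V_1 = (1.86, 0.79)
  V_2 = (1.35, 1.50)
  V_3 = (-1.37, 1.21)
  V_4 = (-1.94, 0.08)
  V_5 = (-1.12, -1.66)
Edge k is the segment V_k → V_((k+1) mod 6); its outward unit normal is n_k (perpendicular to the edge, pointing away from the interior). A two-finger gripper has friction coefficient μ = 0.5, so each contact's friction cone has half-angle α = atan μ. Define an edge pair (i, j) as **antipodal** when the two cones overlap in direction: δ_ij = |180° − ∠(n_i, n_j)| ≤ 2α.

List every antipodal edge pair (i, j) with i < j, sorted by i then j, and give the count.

count = 4; pairs: (0,3), (0,4), (1,4), (2,5)

α = atan 0.5 = 26.57°;  2α = 53.13°
n_0 = (+0.9260, -0.3774)
n_1 = (+0.8122, +0.5834)
n_2 = (-0.1060, +0.9944)
n_3 = (-0.8928, +0.4504)
n_4 = (-0.9046, -0.4263)
n_5 = (+0.0348, -0.9994)
  (0,1): δ = 122.14°  ·
  (0,2): δ = 61.74°  ·
  (0,3): δ = 4.59°  ✓
  (0,4): δ = 47.41°  ✓
  (0,5): δ = 114.17°  ·
  (1,2): δ = 119.60°  ·
  (1,3): δ = 62.46°  ·
  (1,4): δ = 10.46°  ✓
  (1,5): δ = 56.30°  ·
  (2,3): δ = 122.85°  ·
  (2,4): δ = 70.85°  ·
  (2,5): δ = 4.09°  ✓
  (3,4): δ = 128.00°  ·
  (3,5): δ = 61.24°  ·
  (4,5): δ = 113.24°  ·
antipodal pairs: 4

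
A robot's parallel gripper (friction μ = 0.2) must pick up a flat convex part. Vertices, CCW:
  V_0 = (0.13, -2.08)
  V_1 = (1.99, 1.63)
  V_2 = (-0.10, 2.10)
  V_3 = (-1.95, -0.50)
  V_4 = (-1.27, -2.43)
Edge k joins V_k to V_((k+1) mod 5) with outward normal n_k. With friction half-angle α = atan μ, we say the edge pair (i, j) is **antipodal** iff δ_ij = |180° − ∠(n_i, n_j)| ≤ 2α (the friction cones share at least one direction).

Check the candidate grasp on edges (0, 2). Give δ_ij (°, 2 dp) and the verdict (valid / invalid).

α = atan 0.2 = 11.31°;  2α = 22.62°
edge 0: e_0 = (+1.86, +3.71);  n_0 = (+0.8939, -0.4482)
edge 2: e_2 = (-1.85, -2.60);  n_2 = (-0.8148, +0.5798)
∠(n_0, n_2) = 171.19°
δ = |180° − 171.19°| = 8.81°
8.81° ≤ 2α = 22.62°  →  valid

δ = 8.81°, valid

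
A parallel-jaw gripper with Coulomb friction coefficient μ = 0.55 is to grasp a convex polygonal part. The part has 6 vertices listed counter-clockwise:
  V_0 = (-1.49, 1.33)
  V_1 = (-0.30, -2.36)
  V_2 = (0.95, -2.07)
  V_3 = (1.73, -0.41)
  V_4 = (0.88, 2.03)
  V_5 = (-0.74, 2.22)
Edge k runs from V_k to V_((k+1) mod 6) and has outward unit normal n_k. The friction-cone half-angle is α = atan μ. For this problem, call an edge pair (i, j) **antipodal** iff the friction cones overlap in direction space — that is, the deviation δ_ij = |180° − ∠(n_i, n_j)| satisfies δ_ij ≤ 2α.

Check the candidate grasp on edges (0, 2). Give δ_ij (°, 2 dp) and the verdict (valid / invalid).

α = atan 0.55 = 28.81°;  2α = 57.62°
edge 0: e_0 = (+1.19, -3.69);  n_0 = (-0.9517, -0.3069)
edge 2: e_2 = (+0.78, +1.66);  n_2 = (+0.9051, -0.4253)
∠(n_0, n_2) = 136.96°
δ = |180° − 136.96°| = 43.04°
43.04° ≤ 2α = 57.62°  →  valid

δ = 43.04°, valid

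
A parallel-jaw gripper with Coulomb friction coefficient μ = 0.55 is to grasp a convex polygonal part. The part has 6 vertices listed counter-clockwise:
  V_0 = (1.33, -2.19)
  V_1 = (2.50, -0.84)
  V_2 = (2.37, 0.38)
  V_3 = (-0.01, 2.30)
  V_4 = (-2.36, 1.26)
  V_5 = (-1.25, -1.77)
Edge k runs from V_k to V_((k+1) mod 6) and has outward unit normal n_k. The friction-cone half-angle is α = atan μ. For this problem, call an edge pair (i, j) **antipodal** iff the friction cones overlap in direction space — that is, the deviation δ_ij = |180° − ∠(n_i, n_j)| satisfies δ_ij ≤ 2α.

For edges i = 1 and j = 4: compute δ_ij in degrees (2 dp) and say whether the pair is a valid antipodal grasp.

δ = 14.04°, valid

α = atan 0.55 = 28.81°;  2α = 57.62°
edge 1: e_1 = (-0.13, +1.22);  n_1 = (+0.9944, +0.1060)
edge 4: e_4 = (+1.11, -3.03);  n_4 = (-0.9390, -0.3440)
∠(n_1, n_4) = 165.96°
δ = |180° − 165.96°| = 14.04°
14.04° ≤ 2α = 57.62°  →  valid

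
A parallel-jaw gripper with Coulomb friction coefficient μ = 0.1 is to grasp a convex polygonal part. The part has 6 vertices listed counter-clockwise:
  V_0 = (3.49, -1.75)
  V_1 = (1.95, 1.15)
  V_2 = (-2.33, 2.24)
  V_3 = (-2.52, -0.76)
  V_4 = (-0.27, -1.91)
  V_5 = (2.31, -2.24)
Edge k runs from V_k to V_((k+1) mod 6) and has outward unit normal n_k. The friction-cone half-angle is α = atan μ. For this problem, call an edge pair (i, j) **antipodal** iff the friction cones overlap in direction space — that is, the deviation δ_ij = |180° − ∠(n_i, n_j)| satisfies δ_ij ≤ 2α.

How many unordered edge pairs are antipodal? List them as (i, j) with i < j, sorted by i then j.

α = atan 0.1 = 5.71°;  2α = 11.42°
n_0 = (+0.8832, +0.4690)
n_1 = (+0.2468, +0.9691)
n_2 = (-0.9980, +0.0632)
n_3 = (-0.4551, -0.8904)
n_4 = (-0.1269, -0.9919)
n_5 = (+0.3835, -0.9235)
  (0,1): δ = 132.26°  ·
  (0,2): δ = 31.59°  ·
  (0,3): δ = 34.96°  ·
  (0,4): δ = 54.74°  ·
  (0,5): δ = 84.58°  ·
  (1,2): δ = 79.34°  ·
  (1,3): δ = 12.78°  ·
  (1,4): δ = 7.00°  ✓
  (1,5): δ = 36.84°  ·
  (2,3): δ = 113.45°  ·
  (2,4): δ = 93.67°  ·
  (2,5): δ = 63.83°  ·
  (3,4): δ = 160.22°  ·
  (3,5): δ = 130.38°  ·
  (4,5): δ = 150.16°  ·
antipodal pairs: 1

count = 1; pairs: (1,4)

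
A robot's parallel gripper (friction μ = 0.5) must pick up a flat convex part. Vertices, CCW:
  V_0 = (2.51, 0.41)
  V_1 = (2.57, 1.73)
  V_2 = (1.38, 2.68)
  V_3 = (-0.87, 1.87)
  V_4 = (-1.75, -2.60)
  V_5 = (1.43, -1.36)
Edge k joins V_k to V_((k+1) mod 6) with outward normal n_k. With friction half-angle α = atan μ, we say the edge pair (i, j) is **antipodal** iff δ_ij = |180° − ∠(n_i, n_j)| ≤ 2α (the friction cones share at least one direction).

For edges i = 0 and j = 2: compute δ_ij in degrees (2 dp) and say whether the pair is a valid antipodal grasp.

δ = 67.60°, invalid

α = atan 0.5 = 26.57°;  2α = 53.13°
edge 0: e_0 = (+0.06, +1.32);  n_0 = (+0.9990, -0.0454)
edge 2: e_2 = (-2.25, -0.81);  n_2 = (-0.3387, +0.9409)
∠(n_0, n_2) = 112.40°
δ = |180° − 112.40°| = 67.60°
67.60° > 2α = 53.13°  →  invalid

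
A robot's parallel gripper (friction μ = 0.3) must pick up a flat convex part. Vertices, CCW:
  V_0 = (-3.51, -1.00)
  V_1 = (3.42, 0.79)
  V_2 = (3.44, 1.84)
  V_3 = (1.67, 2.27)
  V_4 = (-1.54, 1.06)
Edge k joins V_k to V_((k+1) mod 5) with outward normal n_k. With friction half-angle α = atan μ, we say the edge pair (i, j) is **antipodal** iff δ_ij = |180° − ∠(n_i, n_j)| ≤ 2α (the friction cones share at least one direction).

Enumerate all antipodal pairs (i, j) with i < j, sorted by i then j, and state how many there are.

α = atan 0.3 = 16.70°;  2α = 33.40°
n_0 = (+0.2501, -0.9682)
n_1 = (+0.9998, -0.0190)
n_2 = (+0.2361, +0.9717)
n_3 = (-0.3527, +0.9357)
n_4 = (-0.7227, +0.6911)
  (0,1): δ = 105.57°  ·
  (0,2): δ = 28.14°  ✓
  (0,3): δ = 6.17°  ✓
  (0,4): δ = 31.80°  ✓
  (1,2): δ = 102.56°  ·
  (1,3): δ = 68.25°  ·
  (1,4): δ = 42.63°  ·
  (2,3): δ = 145.69°  ·
  (2,4): δ = 120.07°  ·
  (3,4): δ = 154.37°  ·
antipodal pairs: 3

count = 3; pairs: (0,2), (0,3), (0,4)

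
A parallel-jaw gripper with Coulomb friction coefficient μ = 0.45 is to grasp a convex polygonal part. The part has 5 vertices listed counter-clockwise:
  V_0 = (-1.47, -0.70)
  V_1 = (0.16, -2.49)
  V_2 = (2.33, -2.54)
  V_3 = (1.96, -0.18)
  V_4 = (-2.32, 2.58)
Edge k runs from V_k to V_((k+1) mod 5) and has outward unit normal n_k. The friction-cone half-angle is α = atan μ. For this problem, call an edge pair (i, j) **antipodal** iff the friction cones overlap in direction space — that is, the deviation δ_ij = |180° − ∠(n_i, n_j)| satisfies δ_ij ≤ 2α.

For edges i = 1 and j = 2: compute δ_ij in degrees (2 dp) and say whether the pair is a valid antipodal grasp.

δ = 79.77°, invalid

α = atan 0.45 = 24.23°;  2α = 48.46°
edge 1: e_1 = (+2.17, -0.05);  n_1 = (-0.0230, -0.9997)
edge 2: e_2 = (-0.37, +2.36);  n_2 = (+0.9879, +0.1549)
∠(n_1, n_2) = 100.23°
δ = |180° − 100.23°| = 79.77°
79.77° > 2α = 48.46°  →  invalid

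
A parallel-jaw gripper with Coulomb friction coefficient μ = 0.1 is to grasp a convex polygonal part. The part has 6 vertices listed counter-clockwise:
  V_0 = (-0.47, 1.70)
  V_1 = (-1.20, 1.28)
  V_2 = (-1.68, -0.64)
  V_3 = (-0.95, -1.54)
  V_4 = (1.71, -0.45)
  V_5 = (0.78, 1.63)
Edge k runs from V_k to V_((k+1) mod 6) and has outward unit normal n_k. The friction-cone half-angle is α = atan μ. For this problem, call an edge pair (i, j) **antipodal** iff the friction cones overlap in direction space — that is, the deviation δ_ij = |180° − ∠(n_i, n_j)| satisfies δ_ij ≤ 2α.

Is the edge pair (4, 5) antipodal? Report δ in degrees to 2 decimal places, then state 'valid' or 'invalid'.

δ = 117.30°, invalid

α = atan 0.1 = 5.71°;  2α = 11.42°
edge 4: e_4 = (-0.93, +2.08);  n_4 = (+0.9129, +0.4082)
edge 5: e_5 = (-1.25, +0.07);  n_5 = (+0.0559, +0.9984)
∠(n_4, n_5) = 62.70°
δ = |180° − 62.70°| = 117.30°
117.30° > 2α = 11.42°  →  invalid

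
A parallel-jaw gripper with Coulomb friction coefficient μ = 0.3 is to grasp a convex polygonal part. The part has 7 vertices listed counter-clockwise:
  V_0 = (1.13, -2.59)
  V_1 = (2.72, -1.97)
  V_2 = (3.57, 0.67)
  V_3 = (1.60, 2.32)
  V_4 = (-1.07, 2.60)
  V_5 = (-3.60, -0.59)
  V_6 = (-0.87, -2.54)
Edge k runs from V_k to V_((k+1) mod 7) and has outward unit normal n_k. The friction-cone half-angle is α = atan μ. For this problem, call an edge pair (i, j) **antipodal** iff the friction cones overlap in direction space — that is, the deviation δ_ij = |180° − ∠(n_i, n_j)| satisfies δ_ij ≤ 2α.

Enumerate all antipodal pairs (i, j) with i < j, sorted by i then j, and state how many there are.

α = atan 0.3 = 16.70°;  2α = 33.40°
n_0 = (+0.3633, -0.9317)
n_1 = (+0.9519, -0.3065)
n_2 = (+0.6421, +0.7666)
n_3 = (+0.1043, +0.9945)
n_4 = (-0.7835, +0.6214)
n_5 = (-0.5812, -0.8137)
n_6 = (-0.0250, -0.9997)
  (0,1): δ = 129.15°  ·
  (0,2): δ = 61.25°  ·
  (0,3): δ = 27.29°  ✓
  (0,4): δ = 30.28°  ✓
  (0,5): δ = 123.16°  ·
  (0,6): δ = 157.27°  ·
  (1,2): δ = 112.10°  ·
  (1,3): δ = 78.14°  ·
  (1,4): δ = 20.57°  ✓
  (1,5): δ = 72.31°  ·
  (1,6): δ = 106.41°  ·
  (2,3): δ = 146.04°  ·
  (2,4): δ = 88.47°  ·
  (2,5): δ = 4.41°  ✓
  (2,6): δ = 38.52°  ·
  (3,4): δ = 122.43°  ·
  (3,5): δ = 29.55°  ✓
  (3,6): δ = 4.55°  ✓
  (4,5): δ = 87.12°  ·
  (4,6): δ = 53.01°  ·
  (5,6): δ = 145.89°  ·
antipodal pairs: 6

count = 6; pairs: (0,3), (0,4), (1,4), (2,5), (3,5), (3,6)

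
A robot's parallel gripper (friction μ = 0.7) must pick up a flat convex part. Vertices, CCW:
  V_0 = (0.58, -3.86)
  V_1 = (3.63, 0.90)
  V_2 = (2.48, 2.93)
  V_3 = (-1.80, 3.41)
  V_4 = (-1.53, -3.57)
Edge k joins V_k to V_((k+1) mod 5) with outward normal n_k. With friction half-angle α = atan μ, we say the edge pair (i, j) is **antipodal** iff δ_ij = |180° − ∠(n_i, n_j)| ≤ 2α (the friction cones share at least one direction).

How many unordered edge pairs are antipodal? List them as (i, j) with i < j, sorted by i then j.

count = 5; pairs: (0,2), (0,3), (1,3), (1,4), (2,4)

α = atan 0.7 = 34.99°;  2α = 69.98°
n_0 = (+0.8420, -0.5395)
n_1 = (+0.8701, +0.4929)
n_2 = (+0.1115, +0.9938)
n_3 = (-0.9993, -0.0387)
n_4 = (-0.1362, -0.9907)
  (0,1): δ = 117.82°  ·
  (0,2): δ = 63.75°  ✓
  (0,3): δ = 34.87°  ✓
  (0,4): δ = 114.82°  ·
  (1,2): δ = 125.93°  ·
  (1,3): δ = 27.32°  ✓
  (1,4): δ = 52.64°  ✓
  (2,3): δ = 81.39°  ·
  (2,4): δ = 1.43°  ✓
  (3,4): δ = 100.04°  ·
antipodal pairs: 5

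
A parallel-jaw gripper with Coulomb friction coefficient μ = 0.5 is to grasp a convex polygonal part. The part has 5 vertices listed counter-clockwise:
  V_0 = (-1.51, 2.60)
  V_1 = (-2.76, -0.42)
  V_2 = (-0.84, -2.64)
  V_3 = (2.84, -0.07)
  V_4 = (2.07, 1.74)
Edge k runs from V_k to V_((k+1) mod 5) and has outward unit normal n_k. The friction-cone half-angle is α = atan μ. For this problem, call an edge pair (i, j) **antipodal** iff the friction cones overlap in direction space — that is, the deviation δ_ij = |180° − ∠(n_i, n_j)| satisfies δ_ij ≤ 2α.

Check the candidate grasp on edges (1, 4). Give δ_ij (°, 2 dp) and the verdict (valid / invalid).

δ = 35.64°, valid

α = atan 0.5 = 26.57°;  2α = 53.13°
edge 1: e_1 = (+1.92, -2.22);  n_1 = (-0.7564, -0.6542)
edge 4: e_4 = (-3.58, +0.86);  n_4 = (+0.2336, +0.9723)
∠(n_1, n_4) = 144.36°
δ = |180° − 144.36°| = 35.64°
35.64° ≤ 2α = 53.13°  →  valid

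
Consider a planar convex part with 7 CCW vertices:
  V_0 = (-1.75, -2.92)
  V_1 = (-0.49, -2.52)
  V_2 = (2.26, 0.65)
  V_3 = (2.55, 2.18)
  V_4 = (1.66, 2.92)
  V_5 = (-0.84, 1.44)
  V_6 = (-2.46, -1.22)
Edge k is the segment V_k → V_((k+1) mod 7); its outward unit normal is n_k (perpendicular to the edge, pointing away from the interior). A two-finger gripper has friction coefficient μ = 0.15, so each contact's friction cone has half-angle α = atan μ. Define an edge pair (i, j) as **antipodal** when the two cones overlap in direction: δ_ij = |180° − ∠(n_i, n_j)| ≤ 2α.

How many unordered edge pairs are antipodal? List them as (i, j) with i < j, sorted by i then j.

α = atan 0.15 = 8.53°;  2α = 17.06°
n_0 = (+0.3026, -0.9531)
n_1 = (+0.7554, -0.6553)
n_2 = (+0.9825, -0.1862)
n_3 = (+0.6393, +0.7689)
n_4 = (-0.5094, +0.8605)
n_5 = (-0.8541, +0.5202)
n_6 = (-0.9228, -0.3854)
  (0,1): δ = 148.55°  ·
  (0,2): δ = 118.35°  ·
  (0,3): δ = 57.35°  ·
  (0,4): δ = 13.01°  ✓
  (0,5): δ = 41.05°  ·
  (0,6): δ = 95.06°  ·
  (1,2): δ = 149.79°  ·
  (1,3): δ = 88.80°  ·
  (1,4): δ = 18.43°  ·
  (1,5): δ = 9.60°  ✓
  (1,6): δ = 63.61°  ·
  (2,3): δ = 119.01°  ·
  (2,4): δ = 48.64°  ·
  (2,5): δ = 20.61°  ·
  (2,6): δ = 33.40°  ·
  (3,4): δ = 109.63°  ·
  (3,5): δ = 81.60°  ·
  (3,6): δ = 27.59°  ·
  (4,5): δ = 151.97°  ·
  (4,6): δ = 97.96°  ·
  (5,6): δ = 125.99°  ·
antipodal pairs: 2

count = 2; pairs: (0,4), (1,5)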